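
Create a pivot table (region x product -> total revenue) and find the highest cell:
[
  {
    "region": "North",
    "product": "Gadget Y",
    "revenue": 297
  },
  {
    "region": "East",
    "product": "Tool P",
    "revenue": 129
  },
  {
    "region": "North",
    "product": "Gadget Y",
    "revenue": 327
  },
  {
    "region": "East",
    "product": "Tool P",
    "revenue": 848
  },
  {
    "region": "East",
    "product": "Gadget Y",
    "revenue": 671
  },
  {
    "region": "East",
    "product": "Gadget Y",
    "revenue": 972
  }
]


Pivot: region (rows) x product (columns) -> total revenue

     Gadget Y      Tool P      
East          1643           977  
North          624             0  

Highest: East / Gadget Y = $1643

East / Gadget Y = $1643


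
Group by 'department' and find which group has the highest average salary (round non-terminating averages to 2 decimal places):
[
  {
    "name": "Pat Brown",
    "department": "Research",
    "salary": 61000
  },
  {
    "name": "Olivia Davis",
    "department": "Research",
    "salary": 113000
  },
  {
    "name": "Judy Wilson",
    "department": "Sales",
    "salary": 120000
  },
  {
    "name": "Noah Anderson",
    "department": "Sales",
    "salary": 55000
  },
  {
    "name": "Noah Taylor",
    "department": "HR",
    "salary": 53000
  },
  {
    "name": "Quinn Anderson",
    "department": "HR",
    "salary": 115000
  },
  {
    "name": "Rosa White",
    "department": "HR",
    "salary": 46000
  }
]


Group by: department

Groups:
  HR: 3 people, avg salary = 214000/3 ≈ $71333.33
  Research: 2 people, avg salary = 174000/2 = $87000
  Sales: 2 people, avg salary = 175000/2 = $87500

Highest average salary: Sales ($87500)

Sales ($87500)


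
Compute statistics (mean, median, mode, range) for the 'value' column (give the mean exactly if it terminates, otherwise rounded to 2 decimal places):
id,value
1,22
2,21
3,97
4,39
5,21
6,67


Data: [22, 21, 97, 39, 21, 67]
Count: 6
Sum: 267
Mean: 267/6 = 44.5
Sorted: [21, 21, 22, 39, 67, 97]
Median: 30.5
Mode: 21 (2 times)
Range: 97 - 21 = 76
Min: 21, Max: 97

mean=44.5, median=30.5, mode=21, range=76


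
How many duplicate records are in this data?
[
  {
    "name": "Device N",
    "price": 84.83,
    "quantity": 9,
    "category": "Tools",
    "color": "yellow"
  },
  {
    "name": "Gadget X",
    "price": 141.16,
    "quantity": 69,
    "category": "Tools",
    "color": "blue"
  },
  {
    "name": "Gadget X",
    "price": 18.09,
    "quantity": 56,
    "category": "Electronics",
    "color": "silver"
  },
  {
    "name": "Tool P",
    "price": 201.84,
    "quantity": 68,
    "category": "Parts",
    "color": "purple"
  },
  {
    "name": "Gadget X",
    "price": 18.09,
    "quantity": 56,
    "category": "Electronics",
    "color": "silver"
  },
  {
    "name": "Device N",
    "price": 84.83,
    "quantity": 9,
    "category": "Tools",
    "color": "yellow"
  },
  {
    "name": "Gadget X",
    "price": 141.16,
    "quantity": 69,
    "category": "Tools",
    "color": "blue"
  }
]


Checking 7 records for duplicates:

  Row 1: Device N ($84.83, qty 9)
  Row 2: Gadget X ($141.16, qty 69)
  Row 3: Gadget X ($18.09, qty 56)
  Row 4: Tool P ($201.84, qty 68)
  Row 5: Gadget X ($18.09, qty 56) <-- DUPLICATE
  Row 6: Device N ($84.83, qty 9) <-- DUPLICATE
  Row 7: Gadget X ($141.16, qty 69) <-- DUPLICATE

Duplicates found: 3
Unique records: 4

3 duplicates, 4 unique


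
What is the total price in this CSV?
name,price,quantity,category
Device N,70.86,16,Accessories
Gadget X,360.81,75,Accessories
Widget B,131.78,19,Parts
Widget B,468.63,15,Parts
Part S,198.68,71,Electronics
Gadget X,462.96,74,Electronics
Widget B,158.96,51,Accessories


Computing total price:
Values: [70.86, 360.81, 131.78, 468.63, 198.68, 462.96, 158.96]
Sum = 1852.68

1852.68


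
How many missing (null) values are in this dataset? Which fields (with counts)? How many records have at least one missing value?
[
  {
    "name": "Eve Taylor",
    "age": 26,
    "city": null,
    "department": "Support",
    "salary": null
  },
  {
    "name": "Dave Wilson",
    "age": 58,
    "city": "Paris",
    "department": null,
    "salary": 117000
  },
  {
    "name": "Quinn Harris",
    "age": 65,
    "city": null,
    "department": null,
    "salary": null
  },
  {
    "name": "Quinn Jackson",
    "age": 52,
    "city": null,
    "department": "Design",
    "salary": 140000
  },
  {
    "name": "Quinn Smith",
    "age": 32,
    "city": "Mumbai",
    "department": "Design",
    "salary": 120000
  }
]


Checking for missing (null) values in 5 records:

  Eve Taylor: city, salary
  Dave Wilson: department
  Quinn Harris: city, department, salary
  Quinn Jackson: city
  Quinn Smith: complete

Per field:
  name: 0 missing
  age: 0 missing
  city: 3 missing
  department: 2 missing
  salary: 2 missing

Total missing values: 7
Records with any missing: 4

7 missing values (city: 3, department: 2, salary: 2); 4 incomplete records


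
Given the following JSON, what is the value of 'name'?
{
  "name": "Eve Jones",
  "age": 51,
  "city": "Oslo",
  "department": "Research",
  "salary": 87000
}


Looking up field 'name'
Value: Eve Jones

Eve Jones


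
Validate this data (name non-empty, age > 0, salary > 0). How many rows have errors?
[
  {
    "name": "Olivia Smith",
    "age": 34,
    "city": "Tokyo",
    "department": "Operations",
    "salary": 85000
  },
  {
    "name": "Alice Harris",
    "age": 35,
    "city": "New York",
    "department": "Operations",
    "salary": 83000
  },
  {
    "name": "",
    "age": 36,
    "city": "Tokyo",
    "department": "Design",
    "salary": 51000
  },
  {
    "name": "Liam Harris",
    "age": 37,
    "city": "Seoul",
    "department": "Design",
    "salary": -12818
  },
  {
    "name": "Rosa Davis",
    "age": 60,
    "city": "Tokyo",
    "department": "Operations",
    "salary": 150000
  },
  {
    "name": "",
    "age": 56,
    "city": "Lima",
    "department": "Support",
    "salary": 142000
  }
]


Validating 6 records:
Rules: name non-empty, age > 0, salary > 0

  Row 1 (Olivia Smith): OK
  Row 2 (Alice Harris): OK
  Row 3 (???): empty name
  Row 4 (Liam Harris): negative salary: -12818
  Row 5 (Rosa Davis): OK
  Row 6 (???): empty name

Total errors: 3

3 errors


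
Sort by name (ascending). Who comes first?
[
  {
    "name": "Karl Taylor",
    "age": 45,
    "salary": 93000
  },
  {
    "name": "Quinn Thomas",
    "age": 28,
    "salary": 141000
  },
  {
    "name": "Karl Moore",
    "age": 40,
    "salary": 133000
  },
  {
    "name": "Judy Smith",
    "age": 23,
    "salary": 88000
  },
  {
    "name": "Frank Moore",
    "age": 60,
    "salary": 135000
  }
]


Sort by: name (ascending)

Sorted order:
  1. Frank Moore (name = Frank Moore)
  2. Judy Smith (name = Judy Smith)
  3. Karl Moore (name = Karl Moore)
  4. Karl Taylor (name = Karl Taylor)
  5. Quinn Thomas (name = Quinn Thomas)

First: Frank Moore

Frank Moore


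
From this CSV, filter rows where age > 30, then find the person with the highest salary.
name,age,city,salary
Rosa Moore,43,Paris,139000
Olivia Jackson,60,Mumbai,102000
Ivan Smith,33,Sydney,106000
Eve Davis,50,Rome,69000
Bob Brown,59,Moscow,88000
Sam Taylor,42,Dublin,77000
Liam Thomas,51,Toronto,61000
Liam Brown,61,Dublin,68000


Filter: age > 30
Sort by: salary (descending)

Filtered records (8):
  Rosa Moore, age 43, salary $139000
  Ivan Smith, age 33, salary $106000
  Olivia Jackson, age 60, salary $102000
  Bob Brown, age 59, salary $88000
  Sam Taylor, age 42, salary $77000
  Eve Davis, age 50, salary $69000
  Liam Brown, age 61, salary $68000
  Liam Thomas, age 51, salary $61000

Highest salary: Rosa Moore ($139000)

Rosa Moore


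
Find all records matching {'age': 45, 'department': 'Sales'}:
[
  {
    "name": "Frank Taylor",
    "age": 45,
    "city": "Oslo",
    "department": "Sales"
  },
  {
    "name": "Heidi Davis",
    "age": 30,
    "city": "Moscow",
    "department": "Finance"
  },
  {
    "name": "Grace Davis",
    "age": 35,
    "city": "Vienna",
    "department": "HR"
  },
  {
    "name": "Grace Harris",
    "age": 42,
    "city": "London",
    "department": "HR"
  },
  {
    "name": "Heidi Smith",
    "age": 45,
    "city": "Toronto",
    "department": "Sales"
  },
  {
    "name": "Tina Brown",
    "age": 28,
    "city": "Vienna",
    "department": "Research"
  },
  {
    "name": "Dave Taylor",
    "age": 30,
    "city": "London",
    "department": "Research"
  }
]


Search criteria: {'age': 45, 'department': 'Sales'}

Checking 7 records:
  Frank Taylor: {age: 45, department: Sales} <-- MATCH
  Heidi Davis: {age: 30, department: Finance}
  Grace Davis: {age: 35, department: HR}
  Grace Harris: {age: 42, department: HR}
  Heidi Smith: {age: 45, department: Sales} <-- MATCH
  Tina Brown: {age: 28, department: Research}
  Dave Taylor: {age: 30, department: Research}

Matches: ["Frank Taylor", "Heidi Smith"]

["Frank Taylor", "Heidi Smith"]


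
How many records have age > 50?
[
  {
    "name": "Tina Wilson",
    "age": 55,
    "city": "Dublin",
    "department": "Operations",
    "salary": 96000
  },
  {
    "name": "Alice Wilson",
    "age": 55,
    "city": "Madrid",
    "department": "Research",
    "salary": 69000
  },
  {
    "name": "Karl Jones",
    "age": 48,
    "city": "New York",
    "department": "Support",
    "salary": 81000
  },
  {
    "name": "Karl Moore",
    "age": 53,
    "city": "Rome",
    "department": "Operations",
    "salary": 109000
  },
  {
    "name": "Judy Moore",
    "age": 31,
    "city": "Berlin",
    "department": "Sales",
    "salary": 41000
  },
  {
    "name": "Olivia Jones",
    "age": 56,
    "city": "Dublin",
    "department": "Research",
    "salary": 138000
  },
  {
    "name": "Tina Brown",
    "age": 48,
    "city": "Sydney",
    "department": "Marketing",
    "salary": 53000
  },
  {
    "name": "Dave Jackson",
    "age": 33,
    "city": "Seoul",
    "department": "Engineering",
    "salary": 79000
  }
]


Data: 8 records
Condition: age > 50

Checking each record:
  Tina Wilson: 55 MATCH
  Alice Wilson: 55 MATCH
  Karl Jones: 48
  Karl Moore: 53 MATCH
  Judy Moore: 31
  Olivia Jones: 56 MATCH
  Tina Brown: 48
  Dave Jackson: 33

Count: 4

4


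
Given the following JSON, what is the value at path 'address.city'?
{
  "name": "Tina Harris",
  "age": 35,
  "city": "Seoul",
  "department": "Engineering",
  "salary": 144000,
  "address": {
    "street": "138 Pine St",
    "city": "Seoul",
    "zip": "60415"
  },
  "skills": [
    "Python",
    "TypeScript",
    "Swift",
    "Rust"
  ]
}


Query: address.city
Path: address -> city
Value: Seoul

Seoul


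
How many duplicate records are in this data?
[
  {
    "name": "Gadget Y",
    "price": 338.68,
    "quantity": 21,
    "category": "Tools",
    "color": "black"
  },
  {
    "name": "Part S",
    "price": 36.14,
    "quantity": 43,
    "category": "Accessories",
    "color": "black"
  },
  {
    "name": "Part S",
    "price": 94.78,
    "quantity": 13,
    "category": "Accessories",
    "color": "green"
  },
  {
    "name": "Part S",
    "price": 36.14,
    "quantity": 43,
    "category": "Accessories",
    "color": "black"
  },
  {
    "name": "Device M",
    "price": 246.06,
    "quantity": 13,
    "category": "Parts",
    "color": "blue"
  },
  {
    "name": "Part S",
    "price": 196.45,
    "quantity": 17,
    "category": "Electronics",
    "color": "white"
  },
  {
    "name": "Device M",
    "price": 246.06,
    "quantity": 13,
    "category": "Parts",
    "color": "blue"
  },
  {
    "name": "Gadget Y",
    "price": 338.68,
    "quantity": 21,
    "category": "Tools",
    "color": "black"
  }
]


Checking 8 records for duplicates:

  Row 1: Gadget Y ($338.68, qty 21)
  Row 2: Part S ($36.14, qty 43)
  Row 3: Part S ($94.78, qty 13)
  Row 4: Part S ($36.14, qty 43) <-- DUPLICATE
  Row 5: Device M ($246.06, qty 13)
  Row 6: Part S ($196.45, qty 17)
  Row 7: Device M ($246.06, qty 13) <-- DUPLICATE
  Row 8: Gadget Y ($338.68, qty 21) <-- DUPLICATE

Duplicates found: 3
Unique records: 5

3 duplicates, 5 unique


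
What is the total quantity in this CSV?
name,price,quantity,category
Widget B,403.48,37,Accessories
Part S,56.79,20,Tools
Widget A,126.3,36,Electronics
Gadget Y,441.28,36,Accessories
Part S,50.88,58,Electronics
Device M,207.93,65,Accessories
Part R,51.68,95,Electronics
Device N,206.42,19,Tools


Computing total quantity:
Values: [37, 20, 36, 36, 58, 65, 95, 19]
Sum = 366

366


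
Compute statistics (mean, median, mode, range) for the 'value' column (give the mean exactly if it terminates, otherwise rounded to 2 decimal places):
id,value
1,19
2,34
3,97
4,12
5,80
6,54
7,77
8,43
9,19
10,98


Data: [19, 34, 97, 12, 80, 54, 77, 43, 19, 98]
Count: 10
Sum: 533
Mean: 533/10 = 53.3
Sorted: [12, 19, 19, 34, 43, 54, 77, 80, 97, 98]
Median: 48.5
Mode: 19 (2 times)
Range: 98 - 12 = 86
Min: 12, Max: 98

mean=53.3, median=48.5, mode=19, range=86


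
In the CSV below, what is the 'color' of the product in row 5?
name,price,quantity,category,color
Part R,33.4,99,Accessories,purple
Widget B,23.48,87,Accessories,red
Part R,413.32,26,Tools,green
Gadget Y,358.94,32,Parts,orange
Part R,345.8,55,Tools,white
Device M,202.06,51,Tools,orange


Query: Row 5 ('Part R'), column 'color'
Value: white

white


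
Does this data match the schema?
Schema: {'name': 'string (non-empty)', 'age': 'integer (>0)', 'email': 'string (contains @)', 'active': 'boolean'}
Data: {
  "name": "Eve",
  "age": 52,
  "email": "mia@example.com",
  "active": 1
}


Validating each field against schema:
  name: OK (non-empty string)
  age: OK (positive integer)
  email: OK (string with @)
  active: FAIL (1 is not a boolean)

Result: INVALID (1 error: active)

INVALID (1 error: active)


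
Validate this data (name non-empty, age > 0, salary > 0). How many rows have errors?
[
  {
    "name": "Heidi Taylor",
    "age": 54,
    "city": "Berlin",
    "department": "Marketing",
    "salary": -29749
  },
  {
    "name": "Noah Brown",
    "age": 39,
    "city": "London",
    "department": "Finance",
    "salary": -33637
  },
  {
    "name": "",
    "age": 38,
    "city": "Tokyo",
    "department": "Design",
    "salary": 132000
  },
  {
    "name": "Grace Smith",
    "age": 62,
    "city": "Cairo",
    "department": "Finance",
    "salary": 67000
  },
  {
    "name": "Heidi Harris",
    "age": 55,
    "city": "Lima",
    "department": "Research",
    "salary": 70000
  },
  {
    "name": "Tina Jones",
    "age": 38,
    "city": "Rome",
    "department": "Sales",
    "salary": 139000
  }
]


Validating 6 records:
Rules: name non-empty, age > 0, salary > 0

  Row 1 (Heidi Taylor): negative salary: -29749
  Row 2 (Noah Brown): negative salary: -33637
  Row 3 (???): empty name
  Row 4 (Grace Smith): OK
  Row 5 (Heidi Harris): OK
  Row 6 (Tina Jones): OK

Total errors: 3

3 errors


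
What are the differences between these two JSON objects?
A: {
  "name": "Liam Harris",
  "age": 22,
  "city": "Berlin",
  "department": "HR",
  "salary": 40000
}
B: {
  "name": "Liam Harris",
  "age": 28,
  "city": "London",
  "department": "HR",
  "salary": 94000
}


Comparing each field (in key order):
  name: same
  age: DIFFERENT
  city: DIFFERENT
  department: same
  salary: DIFFERENT
Differences:
  age: 22 -> 28
  city: Berlin -> London
  salary: 40000 -> 94000

3 field(s) changed

3 changes: age, city, salary


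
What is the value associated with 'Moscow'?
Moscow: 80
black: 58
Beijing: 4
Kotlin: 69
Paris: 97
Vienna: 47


Looking up key 'Moscow'
Value: 80

80


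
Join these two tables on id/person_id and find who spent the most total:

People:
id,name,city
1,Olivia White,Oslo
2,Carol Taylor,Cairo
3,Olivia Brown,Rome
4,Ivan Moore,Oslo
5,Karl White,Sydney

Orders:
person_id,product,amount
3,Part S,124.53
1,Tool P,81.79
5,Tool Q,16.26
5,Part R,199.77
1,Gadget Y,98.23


Join on: people.id = orders.person_id

Joined rows:
  Olivia Brown (Rome) bought Part S for $124.53
  Olivia White (Oslo) bought Tool P for $81.79
  Karl White (Sydney) bought Tool Q for $16.26
  Karl White (Sydney) bought Part R for $199.77
  Olivia White (Oslo) bought Gadget Y for $98.23

Total per person:
  Karl White: $216.03
  Olivia White: $180.02
  Olivia Brown: $124.53

Top spender: Karl White ($216.03)

Karl White ($216.03)


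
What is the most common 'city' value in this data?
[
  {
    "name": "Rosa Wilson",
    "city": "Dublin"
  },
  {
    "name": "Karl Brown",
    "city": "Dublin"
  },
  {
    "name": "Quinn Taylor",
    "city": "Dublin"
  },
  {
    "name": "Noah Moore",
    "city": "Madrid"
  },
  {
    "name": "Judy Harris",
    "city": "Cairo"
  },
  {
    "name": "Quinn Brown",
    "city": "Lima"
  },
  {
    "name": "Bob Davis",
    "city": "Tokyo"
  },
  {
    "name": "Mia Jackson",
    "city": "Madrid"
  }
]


Counting 'city' values across 8 records:

  Dublin: 3 ###
  Madrid: 2 ##
  Cairo: 1 #
  Lima: 1 #
  Tokyo: 1 #

Most common: Dublin (3 times)

Dublin (3 times)


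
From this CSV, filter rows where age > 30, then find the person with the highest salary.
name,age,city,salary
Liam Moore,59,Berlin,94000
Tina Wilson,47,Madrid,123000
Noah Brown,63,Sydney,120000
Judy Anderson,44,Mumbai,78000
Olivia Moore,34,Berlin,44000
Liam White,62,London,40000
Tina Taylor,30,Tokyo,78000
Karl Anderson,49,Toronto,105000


Filter: age > 30
Sort by: salary (descending)

Filtered records (7):
  Tina Wilson, age 47, salary $123000
  Noah Brown, age 63, salary $120000
  Karl Anderson, age 49, salary $105000
  Liam Moore, age 59, salary $94000
  Judy Anderson, age 44, salary $78000
  Olivia Moore, age 34, salary $44000
  Liam White, age 62, salary $40000

Highest salary: Tina Wilson ($123000)

Tina Wilson


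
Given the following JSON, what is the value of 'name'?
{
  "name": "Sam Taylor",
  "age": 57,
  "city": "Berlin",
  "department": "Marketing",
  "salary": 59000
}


Looking up field 'name'
Value: Sam Taylor

Sam Taylor


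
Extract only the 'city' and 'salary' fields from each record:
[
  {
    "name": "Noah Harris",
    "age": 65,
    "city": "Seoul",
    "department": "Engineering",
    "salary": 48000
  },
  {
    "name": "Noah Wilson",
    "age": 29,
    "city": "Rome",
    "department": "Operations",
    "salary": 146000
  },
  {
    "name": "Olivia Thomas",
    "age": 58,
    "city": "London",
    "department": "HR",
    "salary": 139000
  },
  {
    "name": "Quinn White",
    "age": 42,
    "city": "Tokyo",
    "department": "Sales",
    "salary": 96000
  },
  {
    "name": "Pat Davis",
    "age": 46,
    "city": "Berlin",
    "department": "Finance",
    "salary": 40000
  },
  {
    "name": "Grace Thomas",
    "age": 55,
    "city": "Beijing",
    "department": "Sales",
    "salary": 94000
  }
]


Original: 6 records with fields: name, age, city, department, salary
Keep: ['city', 'salary']
Drop: ['name', 'age', 'department']
Result: 6 records, 2 fields each

[
  {
    "city": "Seoul",
    "salary": 48000
  },
  {
    "city": "Rome",
    "salary": 146000
  },
  {
    "city": "London",
    "salary": 139000
  },
  {
    "city": "Tokyo",
    "salary": 96000
  },
  {
    "city": "Berlin",
    "salary": 40000
  },
  {
    "city": "Beijing",
    "salary": 94000
  }
]


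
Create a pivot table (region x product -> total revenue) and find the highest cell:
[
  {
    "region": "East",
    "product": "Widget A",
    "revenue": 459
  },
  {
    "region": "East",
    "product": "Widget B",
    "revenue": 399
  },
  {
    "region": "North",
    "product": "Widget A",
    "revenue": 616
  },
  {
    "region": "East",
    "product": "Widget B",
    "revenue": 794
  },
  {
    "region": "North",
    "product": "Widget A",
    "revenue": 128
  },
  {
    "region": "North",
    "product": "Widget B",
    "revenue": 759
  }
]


Pivot: region (rows) x product (columns) -> total revenue

     Widget A      Widget B    
East           459          1193  
North          744           759  

Highest: East / Widget B = $1193

East / Widget B = $1193


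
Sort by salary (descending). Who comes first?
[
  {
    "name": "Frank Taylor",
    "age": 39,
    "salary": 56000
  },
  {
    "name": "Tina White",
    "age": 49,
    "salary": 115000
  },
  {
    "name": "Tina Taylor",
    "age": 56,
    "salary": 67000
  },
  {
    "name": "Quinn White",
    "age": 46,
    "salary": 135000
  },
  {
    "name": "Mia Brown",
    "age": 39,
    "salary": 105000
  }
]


Sort by: salary (descending)

Sorted order:
  1. Quinn White (salary = 135000)
  2. Tina White (salary = 115000)
  3. Mia Brown (salary = 105000)
  4. Tina Taylor (salary = 67000)
  5. Frank Taylor (salary = 56000)

First: Quinn White

Quinn White


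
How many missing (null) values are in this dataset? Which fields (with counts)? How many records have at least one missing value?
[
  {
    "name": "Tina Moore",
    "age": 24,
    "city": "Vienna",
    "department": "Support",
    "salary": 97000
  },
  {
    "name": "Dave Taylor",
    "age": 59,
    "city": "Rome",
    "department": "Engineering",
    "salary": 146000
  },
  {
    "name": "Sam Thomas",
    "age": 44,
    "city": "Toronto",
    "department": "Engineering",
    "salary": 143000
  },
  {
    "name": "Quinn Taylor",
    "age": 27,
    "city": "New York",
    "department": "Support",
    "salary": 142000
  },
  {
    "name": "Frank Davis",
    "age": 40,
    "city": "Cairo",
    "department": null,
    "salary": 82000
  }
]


Checking for missing (null) values in 5 records:

  Tina Moore: complete
  Dave Taylor: complete
  Sam Thomas: complete
  Quinn Taylor: complete
  Frank Davis: department

Per field:
  name: 0 missing
  age: 0 missing
  city: 0 missing
  department: 1 missing
  salary: 0 missing

Total missing values: 1
Records with any missing: 1

1 missing values (department: 1); 1 incomplete records


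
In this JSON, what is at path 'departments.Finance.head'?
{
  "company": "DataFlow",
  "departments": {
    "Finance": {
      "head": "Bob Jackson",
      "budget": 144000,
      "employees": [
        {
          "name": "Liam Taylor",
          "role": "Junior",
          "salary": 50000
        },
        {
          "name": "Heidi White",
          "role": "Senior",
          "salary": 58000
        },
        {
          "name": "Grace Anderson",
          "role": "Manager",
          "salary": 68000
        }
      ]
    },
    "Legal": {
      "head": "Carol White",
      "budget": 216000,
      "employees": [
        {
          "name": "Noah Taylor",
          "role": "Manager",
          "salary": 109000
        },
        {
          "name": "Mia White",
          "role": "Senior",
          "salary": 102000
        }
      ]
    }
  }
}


Path: departments.Finance.head

Navigate:
  -> departments
  -> Finance
  -> head = 'Bob Jackson'

Bob Jackson


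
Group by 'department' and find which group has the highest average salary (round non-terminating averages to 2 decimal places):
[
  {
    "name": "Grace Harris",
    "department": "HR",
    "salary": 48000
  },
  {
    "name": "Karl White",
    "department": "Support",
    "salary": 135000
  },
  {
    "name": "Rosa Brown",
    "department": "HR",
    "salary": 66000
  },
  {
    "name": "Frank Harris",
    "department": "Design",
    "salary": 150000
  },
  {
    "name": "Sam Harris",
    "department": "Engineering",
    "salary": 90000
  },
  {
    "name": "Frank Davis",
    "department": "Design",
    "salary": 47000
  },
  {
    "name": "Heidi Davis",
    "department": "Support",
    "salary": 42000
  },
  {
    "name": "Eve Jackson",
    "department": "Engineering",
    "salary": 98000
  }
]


Group by: department

Groups:
  Design: 2 people, avg salary = 197000/2 = $98500
  Engineering: 2 people, avg salary = 188000/2 = $94000
  HR: 2 people, avg salary = 114000/2 = $57000
  Support: 2 people, avg salary = 177000/2 = $88500

Highest average salary: Design ($98500)

Design ($98500)


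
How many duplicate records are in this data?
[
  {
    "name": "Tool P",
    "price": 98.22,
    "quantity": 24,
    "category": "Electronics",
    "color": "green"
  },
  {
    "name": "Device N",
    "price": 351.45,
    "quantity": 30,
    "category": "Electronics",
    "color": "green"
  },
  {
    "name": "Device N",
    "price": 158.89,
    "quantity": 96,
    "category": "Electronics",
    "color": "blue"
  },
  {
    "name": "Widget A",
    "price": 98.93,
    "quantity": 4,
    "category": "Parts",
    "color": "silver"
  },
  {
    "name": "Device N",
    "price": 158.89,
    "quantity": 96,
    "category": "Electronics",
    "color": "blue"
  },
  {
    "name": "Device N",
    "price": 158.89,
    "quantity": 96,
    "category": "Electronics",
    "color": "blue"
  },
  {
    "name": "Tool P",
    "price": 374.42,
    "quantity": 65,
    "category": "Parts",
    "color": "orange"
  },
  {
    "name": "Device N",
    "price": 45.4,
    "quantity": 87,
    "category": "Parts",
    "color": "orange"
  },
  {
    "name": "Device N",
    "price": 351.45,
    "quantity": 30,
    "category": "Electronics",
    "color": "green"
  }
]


Checking 9 records for duplicates:

  Row 1: Tool P ($98.22, qty 24)
  Row 2: Device N ($351.45, qty 30)
  Row 3: Device N ($158.89, qty 96)
  Row 4: Widget A ($98.93, qty 4)
  Row 5: Device N ($158.89, qty 96) <-- DUPLICATE
  Row 6: Device N ($158.89, qty 96) <-- DUPLICATE
  Row 7: Tool P ($374.42, qty 65)
  Row 8: Device N ($45.4, qty 87)
  Row 9: Device N ($351.45, qty 30) <-- DUPLICATE

Duplicates found: 3
Unique records: 6

3 duplicates, 6 unique


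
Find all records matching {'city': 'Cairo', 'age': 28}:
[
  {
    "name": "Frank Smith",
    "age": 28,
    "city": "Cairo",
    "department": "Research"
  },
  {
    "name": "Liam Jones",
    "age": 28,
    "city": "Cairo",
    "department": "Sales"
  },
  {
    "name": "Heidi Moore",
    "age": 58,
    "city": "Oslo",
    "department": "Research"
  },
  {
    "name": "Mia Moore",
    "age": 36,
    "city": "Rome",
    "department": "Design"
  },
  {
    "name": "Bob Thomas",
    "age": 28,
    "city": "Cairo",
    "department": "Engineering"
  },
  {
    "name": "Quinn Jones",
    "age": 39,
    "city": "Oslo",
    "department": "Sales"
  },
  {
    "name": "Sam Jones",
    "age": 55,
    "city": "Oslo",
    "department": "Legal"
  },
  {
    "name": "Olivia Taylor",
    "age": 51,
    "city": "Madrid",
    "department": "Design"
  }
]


Search criteria: {'city': 'Cairo', 'age': 28}

Checking 8 records:
  Frank Smith: {city: Cairo, age: 28} <-- MATCH
  Liam Jones: {city: Cairo, age: 28} <-- MATCH
  Heidi Moore: {city: Oslo, age: 58}
  Mia Moore: {city: Rome, age: 36}
  Bob Thomas: {city: Cairo, age: 28} <-- MATCH
  Quinn Jones: {city: Oslo, age: 39}
  Sam Jones: {city: Oslo, age: 55}
  Olivia Taylor: {city: Madrid, age: 51}

Matches: ["Frank Smith", "Liam Jones", "Bob Thomas"]

["Frank Smith", "Liam Jones", "Bob Thomas"]


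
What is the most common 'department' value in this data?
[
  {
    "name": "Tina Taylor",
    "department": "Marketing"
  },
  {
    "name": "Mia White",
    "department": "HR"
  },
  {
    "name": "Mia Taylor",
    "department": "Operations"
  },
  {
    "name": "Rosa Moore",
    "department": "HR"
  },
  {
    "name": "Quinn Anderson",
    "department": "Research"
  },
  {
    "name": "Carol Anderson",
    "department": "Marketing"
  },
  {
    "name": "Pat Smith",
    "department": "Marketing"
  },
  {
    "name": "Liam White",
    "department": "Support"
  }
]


Counting 'department' values across 8 records:

  Marketing: 3 ###
  HR: 2 ##
  Operations: 1 #
  Research: 1 #
  Support: 1 #

Most common: Marketing (3 times)

Marketing (3 times)


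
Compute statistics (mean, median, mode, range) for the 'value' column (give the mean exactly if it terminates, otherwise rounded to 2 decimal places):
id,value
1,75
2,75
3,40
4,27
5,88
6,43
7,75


Data: [75, 75, 40, 27, 88, 43, 75]
Count: 7
Sum: 423
Mean: 423/7 ≈ 60.43 (rounded to 2 decimal places)
Sorted: [27, 40, 43, 75, 75, 75, 88]
Median: 75.0
Mode: 75 (3 times)
Range: 88 - 27 = 61
Min: 27, Max: 88

mean≈60.43, median=75.0, mode=75, range=61


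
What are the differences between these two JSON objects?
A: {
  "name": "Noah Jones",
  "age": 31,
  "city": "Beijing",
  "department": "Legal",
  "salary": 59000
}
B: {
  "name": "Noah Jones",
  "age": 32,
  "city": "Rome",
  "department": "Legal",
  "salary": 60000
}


Comparing each field (in key order):
  name: same
  age: DIFFERENT
  city: DIFFERENT
  department: same
  salary: DIFFERENT
Differences:
  age: 31 -> 32
  city: Beijing -> Rome
  salary: 59000 -> 60000

3 field(s) changed

3 changes: age, city, salary


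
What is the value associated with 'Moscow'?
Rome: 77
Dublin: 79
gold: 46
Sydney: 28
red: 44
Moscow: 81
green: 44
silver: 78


Looking up key 'Moscow'
Value: 81

81


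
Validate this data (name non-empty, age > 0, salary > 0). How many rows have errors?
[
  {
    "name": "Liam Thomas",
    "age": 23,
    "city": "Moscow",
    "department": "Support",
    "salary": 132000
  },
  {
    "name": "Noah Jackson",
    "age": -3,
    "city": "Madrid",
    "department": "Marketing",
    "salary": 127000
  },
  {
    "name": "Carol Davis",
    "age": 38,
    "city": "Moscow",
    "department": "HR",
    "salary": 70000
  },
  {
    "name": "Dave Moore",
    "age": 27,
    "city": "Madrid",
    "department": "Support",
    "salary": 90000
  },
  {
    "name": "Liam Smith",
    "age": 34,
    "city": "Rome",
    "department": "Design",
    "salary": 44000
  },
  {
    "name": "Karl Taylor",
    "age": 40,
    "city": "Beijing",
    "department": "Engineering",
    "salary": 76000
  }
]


Validating 6 records:
Rules: name non-empty, age > 0, salary > 0

  Row 1 (Liam Thomas): OK
  Row 2 (Noah Jackson): negative age: -3
  Row 3 (Carol Davis): OK
  Row 4 (Dave Moore): OK
  Row 5 (Liam Smith): OK
  Row 6 (Karl Taylor): OK

Total errors: 1

1 errors


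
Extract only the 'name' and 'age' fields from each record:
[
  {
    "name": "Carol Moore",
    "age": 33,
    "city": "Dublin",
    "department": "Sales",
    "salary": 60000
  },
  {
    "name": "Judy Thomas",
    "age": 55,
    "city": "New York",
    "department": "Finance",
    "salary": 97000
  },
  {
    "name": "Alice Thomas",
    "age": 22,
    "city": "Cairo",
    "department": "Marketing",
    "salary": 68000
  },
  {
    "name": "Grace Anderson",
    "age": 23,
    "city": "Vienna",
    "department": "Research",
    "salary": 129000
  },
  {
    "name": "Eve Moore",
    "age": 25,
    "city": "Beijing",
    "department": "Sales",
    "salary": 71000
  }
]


Original: 5 records with fields: name, age, city, department, salary
Keep: ['name', 'age']
Drop: ['city', 'department', 'salary']
Result: 5 records, 2 fields each

[
  {
    "name": "Carol Moore",
    "age": 33
  },
  {
    "name": "Judy Thomas",
    "age": 55
  },
  {
    "name": "Alice Thomas",
    "age": 22
  },
  {
    "name": "Grace Anderson",
    "age": 23
  },
  {
    "name": "Eve Moore",
    "age": 25
  }
]


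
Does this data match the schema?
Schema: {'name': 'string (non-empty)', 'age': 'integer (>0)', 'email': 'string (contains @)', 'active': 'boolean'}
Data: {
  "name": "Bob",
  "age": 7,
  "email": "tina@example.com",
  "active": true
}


Validating each field against schema:
  name: OK (non-empty string)
  age: OK (positive integer)
  email: OK (string with @)
  active: OK (boolean)

Result: VALID

VALID


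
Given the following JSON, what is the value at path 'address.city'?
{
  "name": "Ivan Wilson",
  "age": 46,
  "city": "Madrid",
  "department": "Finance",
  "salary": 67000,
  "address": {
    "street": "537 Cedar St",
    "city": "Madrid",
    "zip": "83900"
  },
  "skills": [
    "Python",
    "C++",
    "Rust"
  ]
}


Query: address.city
Path: address -> city
Value: Madrid

Madrid


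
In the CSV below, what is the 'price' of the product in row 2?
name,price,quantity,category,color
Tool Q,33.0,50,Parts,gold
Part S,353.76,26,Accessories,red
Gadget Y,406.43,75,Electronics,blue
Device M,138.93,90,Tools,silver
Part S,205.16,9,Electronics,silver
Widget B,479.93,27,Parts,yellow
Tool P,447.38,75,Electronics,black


Query: Row 2 ('Part S'), column 'price'
Value: 353.76

353.76


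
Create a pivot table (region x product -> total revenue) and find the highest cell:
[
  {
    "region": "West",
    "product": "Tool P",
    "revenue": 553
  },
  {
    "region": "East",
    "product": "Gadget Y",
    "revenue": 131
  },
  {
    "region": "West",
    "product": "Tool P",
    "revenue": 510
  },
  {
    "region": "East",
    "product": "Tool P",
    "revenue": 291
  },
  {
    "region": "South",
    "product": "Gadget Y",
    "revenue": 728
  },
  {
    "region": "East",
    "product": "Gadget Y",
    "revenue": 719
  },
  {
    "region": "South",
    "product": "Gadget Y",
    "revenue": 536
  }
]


Pivot: region (rows) x product (columns) -> total revenue

     Gadget Y      Tool P      
East           850           291  
South         1264             0  
West             0          1063  

Highest: South / Gadget Y = $1264

South / Gadget Y = $1264


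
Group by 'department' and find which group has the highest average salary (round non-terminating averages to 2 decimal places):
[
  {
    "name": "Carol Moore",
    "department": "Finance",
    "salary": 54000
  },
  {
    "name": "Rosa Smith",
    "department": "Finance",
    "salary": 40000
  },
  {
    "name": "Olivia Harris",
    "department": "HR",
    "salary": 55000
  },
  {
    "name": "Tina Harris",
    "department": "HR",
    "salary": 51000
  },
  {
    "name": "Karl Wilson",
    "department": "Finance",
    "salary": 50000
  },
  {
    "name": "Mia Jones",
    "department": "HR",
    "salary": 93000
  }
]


Group by: department

Groups:
  Finance: 3 people, avg salary = 144000/3 = $48000
  HR: 3 people, avg salary = 199000/3 ≈ $66333.33

Highest average salary: HR (≈$66333.33)

HR (≈$66333.33)


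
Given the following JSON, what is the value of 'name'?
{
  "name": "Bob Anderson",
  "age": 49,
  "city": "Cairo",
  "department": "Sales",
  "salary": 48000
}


Looking up field 'name'
Value: Bob Anderson

Bob Anderson


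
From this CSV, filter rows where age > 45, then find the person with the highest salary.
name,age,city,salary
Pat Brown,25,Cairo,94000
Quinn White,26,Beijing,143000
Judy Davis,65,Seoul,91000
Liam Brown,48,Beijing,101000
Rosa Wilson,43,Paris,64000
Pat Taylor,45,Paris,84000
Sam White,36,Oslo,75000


Filter: age > 45
Sort by: salary (descending)

Filtered records (2):
  Liam Brown, age 48, salary $101000
  Judy Davis, age 65, salary $91000

Highest salary: Liam Brown ($101000)

Liam Brown


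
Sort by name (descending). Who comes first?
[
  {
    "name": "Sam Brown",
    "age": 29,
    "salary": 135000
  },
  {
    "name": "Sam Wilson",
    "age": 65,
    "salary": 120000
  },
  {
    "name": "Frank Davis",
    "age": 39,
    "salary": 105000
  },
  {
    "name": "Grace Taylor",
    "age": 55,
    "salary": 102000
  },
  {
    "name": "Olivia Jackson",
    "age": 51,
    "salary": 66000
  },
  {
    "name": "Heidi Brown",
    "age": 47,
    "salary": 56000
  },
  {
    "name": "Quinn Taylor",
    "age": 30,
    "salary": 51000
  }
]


Sort by: name (descending)

Sorted order:
  1. Sam Wilson (name = Sam Wilson)
  2. Sam Brown (name = Sam Brown)
  3. Quinn Taylor (name = Quinn Taylor)
  4. Olivia Jackson (name = Olivia Jackson)
  5. Heidi Brown (name = Heidi Brown)
  6. Grace Taylor (name = Grace Taylor)
  7. Frank Davis (name = Frank Davis)

First: Sam Wilson

Sam Wilson


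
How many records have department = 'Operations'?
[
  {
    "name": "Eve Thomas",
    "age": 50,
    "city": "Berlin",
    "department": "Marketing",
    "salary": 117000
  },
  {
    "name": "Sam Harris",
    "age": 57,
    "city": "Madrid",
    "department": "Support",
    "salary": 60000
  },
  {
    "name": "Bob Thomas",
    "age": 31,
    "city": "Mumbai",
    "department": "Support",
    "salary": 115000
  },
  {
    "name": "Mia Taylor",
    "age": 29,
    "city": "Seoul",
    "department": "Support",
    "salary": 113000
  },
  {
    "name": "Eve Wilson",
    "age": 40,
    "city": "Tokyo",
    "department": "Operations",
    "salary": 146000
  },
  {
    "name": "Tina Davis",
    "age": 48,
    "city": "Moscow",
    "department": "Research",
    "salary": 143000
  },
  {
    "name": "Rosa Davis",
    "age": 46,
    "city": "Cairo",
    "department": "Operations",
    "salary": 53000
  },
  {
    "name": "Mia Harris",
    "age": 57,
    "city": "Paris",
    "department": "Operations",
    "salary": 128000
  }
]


Data: 8 records
Condition: department = 'Operations'

Checking each record:
  Eve Thomas: Marketing
  Sam Harris: Support
  Bob Thomas: Support
  Mia Taylor: Support
  Eve Wilson: Operations MATCH
  Tina Davis: Research
  Rosa Davis: Operations MATCH
  Mia Harris: Operations MATCH

Count: 3

3


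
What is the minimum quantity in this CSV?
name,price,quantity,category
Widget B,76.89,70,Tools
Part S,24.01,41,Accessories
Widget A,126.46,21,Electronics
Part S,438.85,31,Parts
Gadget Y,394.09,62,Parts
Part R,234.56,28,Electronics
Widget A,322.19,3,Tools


Computing minimum quantity:
Values: [70, 41, 21, 31, 62, 28, 3]
Min = 3

3


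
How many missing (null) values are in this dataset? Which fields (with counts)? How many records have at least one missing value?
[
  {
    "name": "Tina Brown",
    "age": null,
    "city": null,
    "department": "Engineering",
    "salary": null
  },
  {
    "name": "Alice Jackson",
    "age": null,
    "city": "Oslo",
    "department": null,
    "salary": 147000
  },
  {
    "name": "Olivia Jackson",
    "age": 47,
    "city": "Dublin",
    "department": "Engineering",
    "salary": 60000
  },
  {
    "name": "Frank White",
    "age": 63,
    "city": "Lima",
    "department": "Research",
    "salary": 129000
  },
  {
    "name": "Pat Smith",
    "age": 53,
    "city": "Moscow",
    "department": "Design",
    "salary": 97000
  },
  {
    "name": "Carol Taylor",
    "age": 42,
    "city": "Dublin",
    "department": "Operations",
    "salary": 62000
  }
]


Checking for missing (null) values in 6 records:

  Tina Brown: age, city, salary
  Alice Jackson: age, department
  Olivia Jackson: complete
  Frank White: complete
  Pat Smith: complete
  Carol Taylor: complete

Per field:
  name: 0 missing
  age: 2 missing
  city: 1 missing
  department: 1 missing
  salary: 1 missing

Total missing values: 5
Records with any missing: 2

5 missing values (age: 2, city: 1, department: 1, salary: 1); 2 incomplete records


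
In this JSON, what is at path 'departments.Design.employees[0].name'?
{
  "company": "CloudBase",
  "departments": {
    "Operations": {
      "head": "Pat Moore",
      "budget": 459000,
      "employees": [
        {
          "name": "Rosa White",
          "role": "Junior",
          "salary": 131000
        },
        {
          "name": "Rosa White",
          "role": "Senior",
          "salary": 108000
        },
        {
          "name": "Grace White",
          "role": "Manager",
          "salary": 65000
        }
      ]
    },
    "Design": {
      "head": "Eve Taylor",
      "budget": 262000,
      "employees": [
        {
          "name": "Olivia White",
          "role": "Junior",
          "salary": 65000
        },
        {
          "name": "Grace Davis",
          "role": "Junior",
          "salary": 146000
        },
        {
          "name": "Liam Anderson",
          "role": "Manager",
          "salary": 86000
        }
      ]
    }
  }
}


Path: departments.Design.employees[0].name

Navigate:
  -> departments
  -> Design
  -> employees[0].name = 'Olivia White'

Olivia White


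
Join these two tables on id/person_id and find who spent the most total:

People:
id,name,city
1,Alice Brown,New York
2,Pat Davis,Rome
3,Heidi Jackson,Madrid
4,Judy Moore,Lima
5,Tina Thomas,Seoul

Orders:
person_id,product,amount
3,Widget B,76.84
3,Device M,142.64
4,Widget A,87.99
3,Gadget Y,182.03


Join on: people.id = orders.person_id

Joined rows:
  Heidi Jackson (Madrid) bought Widget B for $76.84
  Heidi Jackson (Madrid) bought Device M for $142.64
  Judy Moore (Lima) bought Widget A for $87.99
  Heidi Jackson (Madrid) bought Gadget Y for $182.03

Total per person:
  Heidi Jackson: $401.51
  Judy Moore: $87.99

Top spender: Heidi Jackson ($401.51)

Heidi Jackson ($401.51)


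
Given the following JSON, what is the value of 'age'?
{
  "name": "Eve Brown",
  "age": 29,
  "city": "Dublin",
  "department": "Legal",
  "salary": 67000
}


Looking up field 'age'
Value: 29

29
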